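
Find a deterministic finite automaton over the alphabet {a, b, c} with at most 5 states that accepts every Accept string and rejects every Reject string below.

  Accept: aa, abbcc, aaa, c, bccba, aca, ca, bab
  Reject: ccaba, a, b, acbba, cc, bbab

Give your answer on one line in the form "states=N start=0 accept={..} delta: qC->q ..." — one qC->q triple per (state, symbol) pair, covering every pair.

State merging on the prefix tree: take the shortest (then alphabetical) example prefix whose next move is undefined and point that move at state 0, else 1, else 2, ...; a target is out if some Accept/Reject pair would then sit in one state with the same input left (inseparable). If every existing state is out, open a new one.
a: 0a undefined. 0a->0: no, aa/a meet in 0. Open state 1: 0a->1.
b: 0b undefined. 0b->0: no, bab/bbab meet in 1 with "b" left. 0b->1: ok.
c: 0c undefined. 0c->0: no, c/cc meet in 0. 0c->1: no, c/a meet in 1. Open state 2: 0c->2.
aa: 1a undefined. 1a->0: no, aaa/a meet in 1. 1a->1: no, aa/a meet in 1. 1a->2: ok.
ab: 1b undefined. 1b->0: ok.
ac: 1c undefined. 1c->0: no, aca/a meet in 1. 1c->1: no, aa/acbba meet in 2. 1c->2: no, abbcc/cc meet in 2 with "c" left. Open state 3: 1c->3.
ca: 2a undefined. 2a->0: no, aaa/bbab meet in 0. 2a->1: no, aaa/a meet in 1. 2a->2: ok.
cc: 2c undefined. 2c->0: ok.
aca: 3a undefined. 3a->0: no, aca/cc meet in 0. 3a->1: no, aca/ccaba meet in 1. 3a->2: ok.
acb: 3b undefined. 3b->0: no, aa/acbba meet in 2. 3b->1: ok.
bab: 2b undefined. 2b->0: no, bab/cc meet in 0. 2b->1: no, bab/ccaba meet in 1. 2b->2: ok.
bcc: 3c undefined. 3c->0: no, abbcc/cc meet in 0. 3c->1: no, abbcc/ccaba meet in 1. 3c->2: ok.
All examples now run through 4 states with every (state, symbol) defined. Accept strings end in {2}, Reject strings end in {0,1}; accept={2}.

states=4 start=0 accept={2} delta: 0a->1 0b->1 0c->2 1a->2 1b->0 1c->3 2a->2 2b->2 2c->0 3a->2 3b->1 3c->2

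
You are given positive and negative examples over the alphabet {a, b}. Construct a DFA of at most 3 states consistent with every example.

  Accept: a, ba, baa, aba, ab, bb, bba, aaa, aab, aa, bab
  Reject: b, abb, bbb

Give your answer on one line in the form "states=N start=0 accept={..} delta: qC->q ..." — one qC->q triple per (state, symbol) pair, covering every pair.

states=3 start=0 accept={0,1} delta: 0a->1 0b->2 1a->1 1b->0 2a->1 2b->0

State merging on the prefix tree: take the shortest (then alphabetical) example prefix whose next move is undefined and point that move at state 0, else 1, else 2, ...; a target is out if some Accept/Reject pair would then sit in one state with the same input left (inseparable). If every existing state is out, open a new one.
a: 0a undefined. 0a->0: no, ab/b meet in 0 with "b" left. Open state 1: 0a->1.
b: 0b undefined. 0b->0: no, bb/b meet in 0. 0b->1: no, a/b meet in 1. Open state 2: 0b->2.
aa: 1a undefined. 1a->0: no, aab/b meet in 2. 1a->1: ok.
ab: 1b undefined. 1b->0: ok.
ba: 2a undefined. 2a->0: no, bab/b meet in 2. 2a->1: ok.
bb: 2b undefined. 2b->0: ok.
All examples now run through 3 states with every (state, symbol) defined. Accept strings end in {0,1}, Reject strings end in {2}; accept={0,1}.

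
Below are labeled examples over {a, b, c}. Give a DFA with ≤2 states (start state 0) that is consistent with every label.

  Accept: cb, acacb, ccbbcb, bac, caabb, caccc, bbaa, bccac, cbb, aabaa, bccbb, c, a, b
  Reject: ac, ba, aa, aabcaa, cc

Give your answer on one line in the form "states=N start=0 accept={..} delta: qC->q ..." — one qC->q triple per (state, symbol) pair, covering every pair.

states=2 start=0 accept={1} delta: 0a->1 0b->1 0c->1 1a->0 1b->1 1c->0

Fold the examples into a partial DFA from state 0: repeatedly fix the first undefined (state, symbol) met by the shortest-then-alphabetical prefix, trying targets in increasing order and rejecting any under which an Accept and a Reject string meet in one state with the same remainder; add a state when all current targets are rejected. Accepting states are where Accept strings end.
a: 0a undefined. 0a->0: no, c/ac meet in 0 with "c" left. Open state 1: 0a->1.
b: 0b undefined. 0b->0: no, bac/ac meet in 1 with "c" left. 0b->1: ok.
c: 0c undefined. 0c->0: no, c/cc meet in 0. 0c->1: ok.
aa: 1a undefined. 1a->0: ok.
ac: 1c undefined. 1c->0: ok.
bb: 1b undefined. 1b->0: no, cb/ac meet in 0. 1b->1: ok.
All examples now run through 2 states with every (state, symbol) defined. Accept strings end in {1}, Reject strings end in {0}; accept={1}.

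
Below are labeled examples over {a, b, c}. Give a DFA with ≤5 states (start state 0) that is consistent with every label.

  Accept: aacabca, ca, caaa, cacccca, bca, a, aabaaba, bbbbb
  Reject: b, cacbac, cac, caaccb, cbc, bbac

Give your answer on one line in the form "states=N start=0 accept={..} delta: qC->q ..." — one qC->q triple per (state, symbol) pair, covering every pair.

states=3 start=0 accept={0,2} delta: 0a->0 0b->1 0c->1 1a->0 1b->2 1c->0 2a->0 2b->0 2c->1

State merging on the prefix tree: take the shortest (then alphabetical) example prefix whose next move is undefined and point that move at state 0, else 1, else 2, ...; a target is out if some Accept/Reject pair would then sit in one state with the same input left (inseparable). If every existing state is out, open a new one.
a: 0a undefined. 0a->0: ok.
b: 0b undefined. 0b->0: no, a/b meet in 0. Open state 1: 0b->1.
c: 0c undefined. 0c->0: no, ca/cac meet in 0. 0c->1: ok.
bb: 1b undefined. 1b->0: no, bbbbb/b meet in 1. 1b->1: no, bbbbb/b meet in 1. Open state 2: 1b->2.
bc: 1c undefined. 1c->0: ok.
ca: 1a undefined. 1a->0: ok.
bba: 2a undefined. 2a->0: ok.
bbb: 2b undefined. 2b->0: ok.
cbc: 2c undefined. 2c->0: no, aacabca/cbc meet in 0. 2c->1: ok.
All examples now run through 3 states with every (state, symbol) defined. Accept strings end in {0,2}, Reject strings end in {1}; accept={0,2}.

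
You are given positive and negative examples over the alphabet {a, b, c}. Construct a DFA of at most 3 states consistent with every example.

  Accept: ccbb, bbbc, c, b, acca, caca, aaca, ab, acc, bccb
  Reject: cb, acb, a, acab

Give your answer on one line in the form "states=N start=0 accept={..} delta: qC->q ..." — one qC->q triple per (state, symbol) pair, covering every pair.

states=3 start=0 accept={1,2} delta: 0a->0 0b->1 0c->1 1a->1 1b->0 1c->2 2a->1 2b->0 2c->0

Fold the examples into a partial DFA from state 0: repeatedly fix the first undefined (state, symbol) met by the shortest-then-alphabetical prefix, trying targets in increasing order and rejecting any under which an Accept and a Reject string meet in one state with the same remainder; add a state when all current targets are rejected. Accepting states are where Accept strings end.
a: 0a undefined. 0a->0: ok.
b: 0b undefined. 0b->0: no, b/a meet in 0. Open state 1: 0b->1.
c: 0c undefined. 0c->0: no, c/a meet in 0. 0c->1: ok.
bb: 1b undefined. 1b->0: ok.
bc: 1c undefined. 1c->0: no, ccbb/cb meet in 0. 1c->1: no, bccb/cb meet in 0. Open state 2: 1c->2.
ca: 1a undefined. 1a->0: no, c/acab meet in 1. 1a->1: ok.
bcc: 2c undefined. 2c->0: ok.
ccb: 2b undefined. 2b->0: ok.
acca: 2a undefined. 2a->0: no, acca/cb meet in 0. 2a->1: ok.
All examples now run through 3 states with every (state, symbol) defined. Accept strings end in {1,2}, Reject strings end in {0}; accept={1,2}.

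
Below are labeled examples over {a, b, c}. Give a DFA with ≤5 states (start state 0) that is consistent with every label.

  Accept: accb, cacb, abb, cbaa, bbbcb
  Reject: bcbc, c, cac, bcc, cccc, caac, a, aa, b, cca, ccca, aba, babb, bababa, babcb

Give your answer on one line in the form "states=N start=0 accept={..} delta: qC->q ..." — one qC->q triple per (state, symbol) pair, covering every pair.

states=3 start=0 accept={2} delta: 0a->0 0b->1 0c->1 1a->1 1b->2 1c->1 2a->2 2b->0 2c->0

Fold the examples into a partial DFA from state 0: repeatedly fix the first undefined (state, symbol) met by the shortest-then-alphabetical prefix, trying targets in increasing order and rejecting any under which an Accept and a Reject string meet in one state with the same remainder; add a state when all current targets are rejected. Accepting states are where Accept strings end.
a: 0a undefined. 0a->0: ok.
b: 0b undefined. 0b->0: no, abb/a meet in 0. Open state 1: 0b->1.
c: 0c undefined. 0c->0: no, accb/b meet in 1. 0c->1: ok.
ba: 1a undefined. 1a->0: no, accb/babcb meet in 1 with "cb" left. 1a->1: ok.
bb: 1b undefined. 1b->0: no, abb/a meet in 0. 1b->1: no, accb/babcb meet in 1 with "cb" left. Open state 2: 1b->2.
bc: 1c undefined. 1c->0: no, accb/c meet in 1. 1c->1: ok.
bbb: 2b undefined. 2b->0: ok.
cba: 2a undefined. 2a->0: no, cbaa/a meet in 0. 2a->1: no, cbaa/c meet in 1. 2a->2: ok.
babc: 2c undefined. 2c->0: ok.
All examples now run through 3 states with every (state, symbol) defined. Accept strings end in {2}, Reject strings end in {0,1}; accept={2}.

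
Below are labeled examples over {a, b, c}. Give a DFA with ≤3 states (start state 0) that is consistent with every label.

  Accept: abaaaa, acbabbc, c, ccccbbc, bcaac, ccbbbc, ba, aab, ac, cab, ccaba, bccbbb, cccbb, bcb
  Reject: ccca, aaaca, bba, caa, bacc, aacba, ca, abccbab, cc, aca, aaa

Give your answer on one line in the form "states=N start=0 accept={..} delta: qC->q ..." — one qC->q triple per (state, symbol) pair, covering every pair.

states=3 start=0 accept={1,2} delta: 0a->0 0b->1 0c->2 1a->1 1b->0 1c->2 2a->0 2b->2 2c->0

Grow the machine one transition at a time. Run the examples from 0; the earliest place one falls off (shortest prefix, ties alphabetical) gets sent to the lowest-numbered state that keeps every Accept/Reject pair distinguishable — a pair clashes when both reach the same state with identical unread suffix — and to a fresh state only if none does.
a: 0a undefined. 0a->0: ok.
b: 0b undefined. 0b->0: no, abaaaa/bba meet in 0. Open state 1: 0b->1.
c: 0c undefined. 0c->0: no, c/ccca meet in 0. 0c->1: no, ba/aaaca meet in 1 with "a" left. Open state 2: 0c->2.
ba: 1a undefined. 1a->0: no, abaaaa/aaa meet in 0. 1a->1: ok.
bb: 1b undefined. 1b->0: ok.
bc: 1c undefined. 1c->0: no, c/bacc meet in 2. 1c->1: no, abaaaa/bacc meet in 1. 1c->2: ok.
ca: 2a undefined. 2a->0: ok.
cc: 2c undefined. 2c->0: ok.
acb: 2b undefined. 2b->0: no, bcb/ccca meet in 0. 2b->1: no, abaaaa/aacba meet in 1. 2b->2: ok.
All examples now run through 3 states with every (state, symbol) defined. Accept strings end in {1,2}, Reject strings end in {0}; accept={1,2}.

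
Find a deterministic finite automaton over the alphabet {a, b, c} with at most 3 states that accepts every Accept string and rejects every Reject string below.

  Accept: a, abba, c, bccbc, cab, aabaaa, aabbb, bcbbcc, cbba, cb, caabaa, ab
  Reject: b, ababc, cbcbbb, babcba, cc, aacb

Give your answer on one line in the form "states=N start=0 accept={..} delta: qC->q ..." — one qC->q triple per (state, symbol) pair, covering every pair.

Fold the examples into a partial DFA from state 0: repeatedly fix the first undefined (state, symbol) met by the shortest-then-alphabetical prefix, trying targets in increasing order and rejecting any under which an Accept and a Reject string meet in one state with the same remainder; add a state when all current targets are rejected. Accepting states are where Accept strings end.
a: 0a undefined. 0a->0: no, cb/aacb meet in 0 with "cb" left. Open state 1: 0a->1.
b: 0b undefined. 0b->0: ok.
c: 0c undefined. 0c->0: no, c/b meet in 0. 0c->1: ok.
aa: 1a undefined. 1a->0: no, cab/b meet in 0. 1a->1: ok.
ab: 1b undefined. 1b->0: no, a/ababc meet in 1. 1b->1: ok.
cc: 1c undefined. 1c->0: no, a/babcba meet in 1. 1c->1: no, a/ababc meet in 1. Open state 2: 1c->2.
aacb: 2b undefined. 2b->0: no, a/babcba meet in 1. 2b->1: no, a/cbcbbb meet in 1. 2b->2: ok.
bccbc: 2c undefined. 2c->0: no, bccbc/b meet in 0. 2c->1: ok.
babcba: 2a undefined. 2a->0: ok.
All examples now run through 3 states with every (state, symbol) defined. Accept strings end in {1}, Reject strings end in {0,2}; accept={1}.

states=3 start=0 accept={1} delta: 0a->1 0b->0 0c->1 1a->1 1b->1 1c->2 2a->0 2b->2 2c->1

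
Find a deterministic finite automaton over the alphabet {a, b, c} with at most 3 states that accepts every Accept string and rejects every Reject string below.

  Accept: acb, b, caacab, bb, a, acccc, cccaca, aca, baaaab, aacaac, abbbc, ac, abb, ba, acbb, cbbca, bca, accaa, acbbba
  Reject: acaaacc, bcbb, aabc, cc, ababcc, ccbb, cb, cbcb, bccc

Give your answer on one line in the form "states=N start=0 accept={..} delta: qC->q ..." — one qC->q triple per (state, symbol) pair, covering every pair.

states=3 start=0 accept={0,1} delta: 0a->1 0b->0 0c->2 1a->0 1b->1 1c->1 2a->0 2b->2 2c->2

State merging on the prefix tree: take the shortest (then alphabetical) example prefix whose next move is undefined and point that move at state 0, else 1, else 2, ...; a target is out if some Accept/Reject pair would then sit in one state with the same input left (inseparable). If every existing state is out, open a new one.
a: 0a undefined. 0a->0: no, acb/cb meet in 0 with "cb" left. Open state 1: 0a->1.
b: 0b undefined. 0b->0: ok.
c: 0c undefined. 0c->0: no, b/bcbb meet in 0. 0c->1: no, ac/cc meet in 1 with "c" left. Open state 2: 0c->2.
aa: 1a undefined. 1a->0: ok.
ab: 1b undefined. 1b->0: no, abbbc/aabc meet in 2. 1b->1: ok.
ac: 1c undefined. 1c->0: no, acccc/bccc meet in 2 with "cc" left. 1c->1: ok.
ca: 2a undefined. 2a->0: ok.
cb: 2b undefined. 2b->0: no, b/bcbb meet in 0. 2b->1: no, acb/bcbb meet in 1. 2b->2: ok.
cc: 2c undefined. 2c->0: no, b/acaaacc meet in 0. 2c->1: no, acb/acaaacc meet in 1. 2c->2: ok.
All examples now run through 3 states with every (state, symbol) defined. Accept strings end in {0,1}, Reject strings end in {2}; accept={0,1}.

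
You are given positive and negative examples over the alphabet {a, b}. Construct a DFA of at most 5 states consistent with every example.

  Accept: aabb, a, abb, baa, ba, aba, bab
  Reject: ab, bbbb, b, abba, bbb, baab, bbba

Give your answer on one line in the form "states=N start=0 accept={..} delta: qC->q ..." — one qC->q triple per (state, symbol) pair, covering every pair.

states=5 start=0 accept={0,2,3} delta: 0a->0 0b->1 1a->2 1b->3 2a->0 2b->0 3a->1 3b->4 4a->1 4b->1

Grow the machine one transition at a time. Run the examples from 0; the earliest place one falls off (shortest prefix, ties alphabetical) gets sent to the lowest-numbered state that keeps every Accept/Reject pair distinguishable — a pair clashes when both reach the same state with identical unread suffix — and to a fresh state only if none does.
a: 0a undefined. 0a->0: ok.
b: 0b undefined. 0b->0: no, aabb/ab meet in 0. Open state 1: 0b->1.
ba: 1a undefined. 1a->0: no, bab/ab meet in 1. 1a->1: no, aabb/baab meet in 1 with "b" left. Open state 2: 1a->2.
bb: 1b undefined. 1b->0: no, aabb/bbbb meet in 0. 1b->1: no, aabb/ab meet in 1. 1b->2: no, baa/abba meet in 2 with "a" left. Open state 3: 1b->3.
baa: 2a undefined. 2a->0: ok.
bab: 2b undefined. 2b->0: ok.
bbb: 3b undefined. 3b->0: no, a/bbb meet in 0. 3b->1: no, aabb/bbbb meet in 3. 3b->2: no, a/bbbb meet in 0. 3b->3: no, aabb/bbbb meet in 3. Open state 4: 3b->4.
abba: 3a undefined. 3a->0: no, a/abba meet in 0. 3a->1: ok.
bbba: 4a undefined. 4a->0: no, a/bbba meet in 0. 4a->1: ok.
bbbb: 4b undefined. 4b->0: no, a/bbbb meet in 0. 4b->1: ok.
All examples now run through 5 states with every (state, symbol) defined. Accept strings end in {0,2,3}, Reject strings end in {1,4}; accept={0,2,3}.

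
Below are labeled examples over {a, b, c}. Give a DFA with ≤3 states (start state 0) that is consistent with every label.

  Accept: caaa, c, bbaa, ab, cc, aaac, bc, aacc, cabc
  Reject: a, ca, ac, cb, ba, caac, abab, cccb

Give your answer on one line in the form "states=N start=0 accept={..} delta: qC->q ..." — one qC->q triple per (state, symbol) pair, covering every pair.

states=3 start=0 accept={2} delta: 0a->1 0b->0 0c->2 1a->2 1b->2 1c->0 2a->0 2b->0 2c->2

Grow the machine one transition at a time. Run the examples from 0; the earliest place one falls off (shortest prefix, ties alphabetical) gets sent to the lowest-numbered state that keeps every Accept/Reject pair distinguishable — a pair clashes when both reach the same state with identical unread suffix — and to a fresh state only if none does.
a: 0a undefined. 0a->0: no, c/ac meet in 0 with "c" left. Open state 1: 0a->1.
b: 0b undefined. 0b->0: ok.
c: 0c undefined. 0c->0: no, c/cb meet in 0. 0c->1: no, c/a meet in 1. Open state 2: 0c->2.
aa: 1a undefined. 1a->0: no, aaac/ac meet in 1 with "c" left. 1a->1: no, bbaa/a meet in 1. 1a->2: ok.
ab: 1b undefined. 1b->0: no, ab/abab meet in 0. 1b->1: no, ab/a meet in 1. 1b->2: ok.
ac: 1c undefined. 1c->0: ok.
ca: 2a undefined. 2a->0: ok.
cb: 2b undefined. 2b->0: ok.
cc: 2c undefined. 2c->0: no, cc/ca meet in 0. 2c->1: no, cc/a meet in 1. 2c->2: ok.
All examples now run through 3 states with every (state, symbol) defined. Accept strings end in {2}, Reject strings end in {0,1}; accept={2}.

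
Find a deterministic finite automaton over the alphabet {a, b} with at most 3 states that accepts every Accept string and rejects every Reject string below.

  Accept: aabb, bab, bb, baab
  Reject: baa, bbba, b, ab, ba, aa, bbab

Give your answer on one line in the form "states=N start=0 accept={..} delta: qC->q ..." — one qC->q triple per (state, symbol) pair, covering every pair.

Grow the machine one transition at a time. Run the examples from 0; the earliest place one falls off (shortest prefix, ties alphabetical) gets sent to the lowest-numbered state that keeps every Accept/Reject pair distinguishable — a pair clashes when both reach the same state with identical unread suffix — and to a fresh state only if none does.
a: 0a undefined. 0a->0: ok.
b: 0b undefined. 0b->0: no, aabb/baa meet in 0. Open state 1: 0b->1.
ba: 1a undefined. 1a->0: no, bab/b meet in 1. 1a->1: ok.
bb: 1b undefined. 1b->0: no, aabb/aa meet in 0. 1b->1: no, aabb/baa meet in 1. Open state 2: 1b->2.
bba: 2a undefined. 2a->0: ok.
bbb: 2b undefined. 2b->0: ok.
All examples now run through 3 states with every (state, symbol) defined. Accept strings end in {2}, Reject strings end in {0,1}; accept={2}.

states=3 start=0 accept={2} delta: 0a->0 0b->1 1a->1 1b->2 2a->0 2b->0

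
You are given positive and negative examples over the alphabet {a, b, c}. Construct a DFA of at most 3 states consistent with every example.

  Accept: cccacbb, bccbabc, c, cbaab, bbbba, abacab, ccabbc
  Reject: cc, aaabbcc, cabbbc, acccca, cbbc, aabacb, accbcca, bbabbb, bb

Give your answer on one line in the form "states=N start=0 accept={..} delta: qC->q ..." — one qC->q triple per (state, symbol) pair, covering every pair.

states=3 start=0 accept={1} delta: 0a->0 0b->1 0c->1 1a->0 1b->2 1c->0 2a->1 2b->1 2c->1

State merging on the prefix tree: take the shortest (then alphabetical) example prefix whose next move is undefined and point that move at state 0, else 1, else 2, ...; a target is out if some Accept/Reject pair would then sit in one state with the same input left (inseparable). If every existing state is out, open a new one.
a: 0a undefined. 0a->0: ok.
b: 0b undefined. 0b->0: no, bbbba/bbabbb meet in 0. Open state 1: 0b->1.
c: 0c undefined. 0c->0: no, cccacbb/bb meet in 1 with "b" left. 0c->1: ok.
bb: 1b undefined. 1b->0: no, c/bbabbb meet in 1. 1b->1: no, c/bb meet in 1. Open state 2: 1b->2.
bc: 1c undefined. 1c->0: ok.
ca: 1a undefined. 1a->0: ok.
bba: 2a undefined. 2a->0: no, cccacbb/bbabbb meet in 2 with "b" left. 2a->1: ok.
bbb: 2b undefined. 2b->0: no, cccacbb/cc meet in 0. 2b->1: ok.
aaabbc: 2c undefined. 2c->0: no, cccacbb/aaabbcc meet in 1. 2c->1: ok.
All examples now run through 3 states with every (state, symbol) defined. Accept strings end in {1}, Reject strings end in {0,2}; accept={1}.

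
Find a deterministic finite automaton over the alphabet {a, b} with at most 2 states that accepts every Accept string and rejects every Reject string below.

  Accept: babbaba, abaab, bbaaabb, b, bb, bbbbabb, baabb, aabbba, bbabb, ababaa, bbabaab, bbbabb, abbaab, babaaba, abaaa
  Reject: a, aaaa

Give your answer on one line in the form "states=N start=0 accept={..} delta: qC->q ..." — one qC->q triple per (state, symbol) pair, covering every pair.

states=2 start=0 accept={1} delta: 0a->0 0b->1 1a->1 1b->1

Fold the examples into a partial DFA from state 0: repeatedly fix the first undefined (state, symbol) met by the shortest-then-alphabetical prefix, trying targets in increasing order and rejecting any under which an Accept and a Reject string meet in one state with the same remainder; add a state when all current targets are rejected. Accepting states are where Accept strings end.
a: 0a undefined. 0a->0: ok.
b: 0b undefined. 0b->0: no, babbaba/a meet in 0. Open state 1: 0b->1.
ba: 1a undefined. 1a->0: no, ababaa/a meet in 0. 1a->1: ok.
bb: 1b undefined. 1b->0: no, babbaba/a meet in 0. 1b->1: ok.
All examples now run through 2 states with every (state, symbol) defined. Accept strings end in {1}, Reject strings end in {0}; accept={1}.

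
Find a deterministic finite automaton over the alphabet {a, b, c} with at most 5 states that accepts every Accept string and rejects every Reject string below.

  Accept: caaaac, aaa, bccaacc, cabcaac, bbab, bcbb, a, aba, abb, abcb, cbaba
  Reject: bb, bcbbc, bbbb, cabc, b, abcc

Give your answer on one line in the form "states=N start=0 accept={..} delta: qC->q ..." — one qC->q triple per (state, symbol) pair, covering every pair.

states=4 start=0 accept={1,2} delta: 0a->1 0b->0 0c->1 1a->1 1b->2 1c->1 2a->1 2b->2 2c->3 3a->0 3b->1 3c->0

Fold the examples into a partial DFA from state 0: repeatedly fix the first undefined (state, symbol) met by the shortest-then-alphabetical prefix, trying targets in increasing order and rejecting any under which an Accept and a Reject string meet in one state with the same remainder; add a state when all current targets are rejected. Accepting states are where Accept strings end.
a: 0a undefined. 0a->0: no, abb/bb meet in 0 with "bb" left. Open state 1: 0a->1.
b: 0b undefined. 0b->0: ok.
c: 0c undefined. 0c->0: no, bcbb/bb meet in 0. 0c->1: ok.
aa: 1a undefined. 1a->0: no, aaa/cabc meet in 1. 1a->1: ok.
ab: 1b undefined. 1b->0: no, caaaac/abcc meet in 1 with "c" left. 1b->1: no, caaaac/bcbbc meet in 1 with "c" left. Open state 2: 1b->2.
aba: 2a undefined. 2a->0: no, aba/bb meet in 0. 2a->1: ok.
abb: 2b undefined. 2b->0: no, aaa/bcbbc meet in 1. 2b->1: no, caaaac/bcbbc meet in 1 with "c" left. 2b->2: ok.
abc: 2c undefined. 2c->0: no, aaa/abcc meet in 1. 2c->1: no, caaaac/abcc meet in 1 with "c" left. 2c->2: no, bbab/bcbbc meet in 2. Open state 3: 2c->3.
bcc: 1c undefined. 1c->0: no, caaaac/bb meet in 0. 1c->1: ok.
abcb: 3b undefined. 3b->0: no, abcb/bb meet in 0. 3b->1: ok.
abcc: 3c undefined. 3c->0: ok.
cabca: 3a undefined. 3a->0: ok.
All examples now run through 4 states with every (state, symbol) defined. Accept strings end in {1,2}, Reject strings end in {0,3}; accept={1,2}.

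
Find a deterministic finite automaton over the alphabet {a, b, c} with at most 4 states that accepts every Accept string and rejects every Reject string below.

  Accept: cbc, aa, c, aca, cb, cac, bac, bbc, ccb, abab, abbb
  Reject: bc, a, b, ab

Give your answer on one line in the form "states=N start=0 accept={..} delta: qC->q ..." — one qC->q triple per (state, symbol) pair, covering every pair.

Fold the examples into a partial DFA from state 0: repeatedly fix the first undefined (state, symbol) met by the shortest-then-alphabetical prefix, trying targets in increasing order and rejecting any under which an Accept and a Reject string meet in one state with the same remainder; add a state when all current targets are rejected. Accepting states are where Accept strings end.
a: 0a undefined. 0a->0: no, aa/a meet in 0. Open state 1: 0a->1.
b: 0b undefined. 0b->0: no, c/bc meet in 0 with "c" left. 0b->1: ok.
c: 0c undefined. 0c->0: no, cbc/bc meet in 1 with "c" left. 0c->1: no, c/a meet in 1. Open state 2: 0c->2.
aa: 1a undefined. 1a->0: ok.
ab: 1b undefined. 1b->0: no, aa/ab meet in 0. 1b->1: no, bbc/bc meet in 1 with "c" left. 1b->2: no, c/ab meet in 2. Open state 3: 1b->3.
ac: 1c undefined. 1c->0: no, aa/bc meet in 0. 1c->1: ok.
ca: 2a undefined. 2a->0: ok.
cb: 2b undefined. 2b->0: ok.
cc: 2c undefined. 2c->0: no, ccb/bc meet in 1. 2c->1: no, ccb/ab meet in 3. 2c->2: ok.
aba: 3a undefined. 3a->0: no, abab/bc meet in 1. 3a->1: no, abab/ab meet in 3. 3a->2: ok.
abb: 3b undefined. 3b->0: no, abbb/bc meet in 1. 3b->1: no, abbb/ab meet in 3. 3b->2: ok.
bbc: 3c undefined. 3c->0: ok.
All examples now run through 4 states with every (state, symbol) defined. Accept strings end in {0,2}, Reject strings end in {1,3}; accept={0,2}.

states=4 start=0 accept={0,2} delta: 0a->1 0b->1 0c->2 1a->0 1b->3 1c->1 2a->0 2b->0 2c->2 3a->2 3b->2 3c->0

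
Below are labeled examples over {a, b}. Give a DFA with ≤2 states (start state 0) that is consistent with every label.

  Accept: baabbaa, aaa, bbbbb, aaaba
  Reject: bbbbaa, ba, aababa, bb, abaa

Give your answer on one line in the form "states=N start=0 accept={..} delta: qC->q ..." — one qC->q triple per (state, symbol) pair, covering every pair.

states=2 start=0 accept={1} delta: 0a->1 0b->1 1a->0 1b->0

State merging on the prefix tree: take the shortest (then alphabetical) example prefix whose next move is undefined and point that move at state 0, else 1, else 2, ...; a target is out if some Accept/Reject pair would then sit in one state with the same input left (inseparable). If every existing state is out, open a new one.
a: 0a undefined. 0a->0: no, aaaba/ba meet in 0 with "ba" left. Open state 1: 0a->1.
b: 0b undefined. 0b->0: no, bbbbb/bb meet in 0. 0b->1: ok.
aa: 1a undefined. 1a->0: ok.
ab: 1b undefined. 1b->0: ok.
All examples now run through 2 states with every (state, symbol) defined. Accept strings end in {1}, Reject strings end in {0}; accept={1}.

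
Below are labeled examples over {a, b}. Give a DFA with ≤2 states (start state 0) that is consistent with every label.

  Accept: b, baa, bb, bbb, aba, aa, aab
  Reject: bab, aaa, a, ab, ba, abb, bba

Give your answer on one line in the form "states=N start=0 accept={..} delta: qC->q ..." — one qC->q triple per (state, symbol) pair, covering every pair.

State merging on the prefix tree: take the shortest (then alphabetical) example prefix whose next move is undefined and point that move at state 0, else 1, else 2, ...; a target is out if some Accept/Reject pair would then sit in one state with the same input left (inseparable). If every existing state is out, open a new one.
a: 0a undefined. 0a->0: no, b/ab meet in 0 with "b" left. Open state 1: 0a->1.
b: 0b undefined. 0b->0: ok.
aa: 1a undefined. 1a->0: ok.
ab: 1b undefined. 1b->0: no, b/bab meet in 0. 1b->1: ok.
All examples now run through 2 states with every (state, symbol) defined. Accept strings end in {0}, Reject strings end in {1}; accept={0}.

states=2 start=0 accept={0} delta: 0a->1 0b->0 1a->0 1b->1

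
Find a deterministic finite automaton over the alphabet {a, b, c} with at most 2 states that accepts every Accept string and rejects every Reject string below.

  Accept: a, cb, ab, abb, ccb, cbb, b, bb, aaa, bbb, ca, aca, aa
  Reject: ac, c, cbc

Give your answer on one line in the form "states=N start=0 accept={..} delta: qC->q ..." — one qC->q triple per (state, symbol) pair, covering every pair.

Grow the machine one transition at a time. Run the examples from 0; the earliest place one falls off (shortest prefix, ties alphabetical) gets sent to the lowest-numbered state that keeps every Accept/Reject pair distinguishable — a pair clashes when both reach the same state with identical unread suffix — and to a fresh state only if none does.
a: 0a undefined. 0a->0: ok.
b: 0b undefined. 0b->0: ok.
c: 0c undefined. 0c->0: no, a/ac meet in 0. Open state 1: 0c->1.
ca: 1a undefined. 1a->0: ok.
cb: 1b undefined. 1b->0: ok.
cc: 1c undefined. 1c->0: ok.
All examples now run through 2 states with every (state, symbol) defined. Accept strings end in {0}, Reject strings end in {1}; accept={0}.

states=2 start=0 accept={0} delta: 0a->0 0b->0 0c->1 1a->0 1b->0 1c->0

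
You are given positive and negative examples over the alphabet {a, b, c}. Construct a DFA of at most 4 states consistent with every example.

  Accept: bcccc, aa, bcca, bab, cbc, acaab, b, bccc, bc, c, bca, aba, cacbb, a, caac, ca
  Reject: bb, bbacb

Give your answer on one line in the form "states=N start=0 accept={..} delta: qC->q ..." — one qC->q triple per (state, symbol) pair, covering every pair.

Fold the examples into a partial DFA from state 0: repeatedly fix the first undefined (state, symbol) met by the shortest-then-alphabetical prefix, trying targets in increasing order and rejecting any under which an Accept and a Reject string meet in one state with the same remainder; add a state when all current targets are rejected. Accepting states are where Accept strings end.
a: 0a undefined. 0a->0: ok.
b: 0b undefined. 0b->0: no, aa/bb meet in 0. Open state 1: 0b->1.
c: 0c undefined. 0c->0: no, cacbb/bb meet in 1 with "b" left. 0c->1: ok.
ba: 1a undefined. 1a->0: ok.
bb: 1b undefined. 1b->0: no, aa/bb meet in 0. 1b->1: no, bab/bb meet in 1. Open state 2: 1b->2.
bc: 1c undefined. 1c->0: ok.
bba: 2a undefined. 2a->0: ok.
cbc: 2c undefined. 2c->0: ok.
cacbb: 2b undefined. 2b->0: ok.
All examples now run through 3 states with every (state, symbol) defined. Accept strings end in {0,1}, Reject strings end in {2}; accept={0,1}.

states=3 start=0 accept={0,1} delta: 0a->0 0b->1 0c->1 1a->0 1b->2 1c->0 2a->0 2b->0 2c->0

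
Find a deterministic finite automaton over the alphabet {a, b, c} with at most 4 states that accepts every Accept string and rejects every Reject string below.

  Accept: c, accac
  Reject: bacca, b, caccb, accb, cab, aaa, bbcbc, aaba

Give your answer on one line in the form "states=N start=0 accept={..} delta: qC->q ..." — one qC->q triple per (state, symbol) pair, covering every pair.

states=2 start=0 accept={1} delta: 0a->0 0b->0 0c->1 1a->0 1b->1 1c->0

Fold the examples into a partial DFA from state 0: repeatedly fix the first undefined (state, symbol) met by the shortest-then-alphabetical prefix, trying targets in increasing order and rejecting any under which an Accept and a Reject string meet in one state with the same remainder; add a state when all current targets are rejected. Accepting states are where Accept strings end.
a: 0a undefined. 0a->0: ok.
b: 0b undefined. 0b->0: ok.
c: 0c undefined. 0c->0: no, c/bacca meet in 0. Open state 1: 0c->1.
ca: 1a undefined. 1a->0: ok.
acc: 1c undefined. 1c->0: ok.
bbcb: 1b undefined. 1b->0: no, c/bbcbc meet in 1. 1b->1: ok.
All examples now run through 2 states with every (state, symbol) defined. Accept strings end in {1}, Reject strings end in {0}; accept={1}.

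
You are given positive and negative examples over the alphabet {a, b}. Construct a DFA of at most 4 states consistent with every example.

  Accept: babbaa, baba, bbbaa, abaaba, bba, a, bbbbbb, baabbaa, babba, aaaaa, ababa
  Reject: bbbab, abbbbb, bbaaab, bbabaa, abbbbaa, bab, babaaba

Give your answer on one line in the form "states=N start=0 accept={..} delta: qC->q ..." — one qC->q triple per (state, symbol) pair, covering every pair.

Fold the examples into a partial DFA from state 0: repeatedly fix the first undefined (state, symbol) met by the shortest-then-alphabetical prefix, trying targets in increasing order and rejecting any under which an Accept and a Reject string meet in one state with the same remainder; add a state when all current targets are rejected. Accepting states are where Accept strings end.
a: 0a undefined. 0a->0: ok.
b: 0b undefined. 0b->0: no, babbaa/bbbab meet in 0. Open state 1: 0b->1.
ba: 1a undefined. 1a->0: no, baba/babaaba meet in 0. 1a->1: ok.
bb: 1b undefined. 1b->0: no, babbaa/abbbbb meet in 1. 1b->1: no, babbaa/bbbab meet in 1. Open state 2: 1b->2.
bba: 2a undefined. 2a->0: ok.
bbb: 2b undefined. 2b->0: ok.
All examples now run through 3 states with every (state, symbol) defined. Accept strings end in {0}, Reject strings end in {1,2}; accept={0}.

states=3 start=0 accept={0} delta: 0a->0 0b->1 1a->1 1b->2 2a->0 2b->0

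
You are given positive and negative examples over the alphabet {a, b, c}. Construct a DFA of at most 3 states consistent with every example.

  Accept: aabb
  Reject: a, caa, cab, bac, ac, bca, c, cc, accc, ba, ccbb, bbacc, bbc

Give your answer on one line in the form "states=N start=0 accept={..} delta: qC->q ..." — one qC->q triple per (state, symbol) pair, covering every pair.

Grow the machine one transition at a time. Run the examples from 0; the earliest place one falls off (shortest prefix, ties alphabetical) gets sent to the lowest-numbered state that keeps every Accept/Reject pair distinguishable — a pair clashes when both reach the same state with identical unread suffix — and to a fresh state only if none does.
a: 0a undefined. 0a->0: ok.
b: 0b undefined. 0b->0: no, aabb/a meet in 0. Open state 1: 0b->1.
c: 0c undefined. 0c->0: no, aabb/ccbb meet in 1 with "b" left. 0c->1: ok.
ba: 1a undefined. 1a->0: ok.
bb: 1b undefined. 1b->0: no, aabb/a meet in 0. 1b->1: no, aabb/cab meet in 1. Open state 2: 1b->2.
bc: 1c undefined. 1c->0: no, aabb/ccbb meet in 2. 1c->1: ok.
bba: 2a undefined. 2a->0: ok.
bbc: 2c undefined. 2c->0: ok.
ccbb: 2b undefined. 2b->0: ok.
All examples now run through 3 states with every (state, symbol) defined. Accept strings end in {2}, Reject strings end in {0,1}; accept={2}.

states=3 start=0 accept={2} delta: 0a->0 0b->1 0c->1 1a->0 1b->2 1c->1 2a->0 2b->0 2c->0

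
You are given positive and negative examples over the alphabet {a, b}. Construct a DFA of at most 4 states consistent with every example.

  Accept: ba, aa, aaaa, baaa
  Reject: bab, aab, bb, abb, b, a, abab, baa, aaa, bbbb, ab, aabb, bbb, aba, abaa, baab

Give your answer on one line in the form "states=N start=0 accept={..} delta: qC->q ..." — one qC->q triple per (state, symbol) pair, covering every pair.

State merging on the prefix tree: take the shortest (then alphabetical) example prefix whose next move is undefined and point that move at state 0, else 1, else 2, ...; a target is out if some Accept/Reject pair would then sit in one state with the same input left (inseparable). If every existing state is out, open a new one.
a: 0a undefined. 0a->0: no, ba/aba meet in 0 with "ba" left. Open state 1: 0a->1.
b: 0b undefined. 0b->0: no, ba/a meet in 1. 0b->1: ok.
aa: 1a undefined. 1a->0: ok.
ab: 1b undefined. 1b->0: no, ba/bb meet in 0. 1b->1: no, ba/aba meet in 0. Open state 2: 1b->2.
aba: 2a undefined. 2a->0: no, ba/aba meet in 0. 2a->1: no, ba/abaa meet in 0. 2a->2: ok.
abb: 2b undefined. 2b->0: no, ba/abb meet in 0. 2b->1: ok.
All examples now run through 3 states with every (state, symbol) defined. Accept strings end in {0}, Reject strings end in {1,2}; accept={0}.

states=3 start=0 accept={0} delta: 0a->1 0b->1 1a->0 1b->2 2a->2 2b->1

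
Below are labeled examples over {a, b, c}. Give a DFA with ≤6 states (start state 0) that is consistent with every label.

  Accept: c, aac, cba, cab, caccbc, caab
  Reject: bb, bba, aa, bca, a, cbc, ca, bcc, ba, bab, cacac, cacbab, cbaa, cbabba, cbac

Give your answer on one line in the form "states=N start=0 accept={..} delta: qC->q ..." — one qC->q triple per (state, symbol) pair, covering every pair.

states=5 start=0 accept={1,3} delta: 0a->0 0b->0 0c->1 1a->2 1b->2 1c->0 2a->3 2b->1 2c->4 3a->0 3b->3 3c->0 4a->1 4b->0 4c->0

State merging on the prefix tree: take the shortest (then alphabetical) example prefix whose next move is undefined and point that move at state 0, else 1, else 2, ...; a target is out if some Accept/Reject pair would then sit in one state with the same input left (inseparable). If every existing state is out, open a new one.
a: 0a undefined. 0a->0: ok.
b: 0b undefined. 0b->0: ok.
c: 0c undefined. 0c->0: no, c/bb meet in 0. Open state 1: 0c->1.
ca: 1a undefined. 1a->0: no, c/cacac meet in 1. 1a->1: no, c/bca meet in 1. Open state 2: 1a->2.
cb: 1b undefined. 1b->0: no, c/cbc meet in 1. 1b->1: no, cba/bca meet in 2. 1b->2: ok.
bcc: 1c undefined. 1c->0: ok.
caa: 2a undefined. 2a->0: no, c/cbac meet in 1. 2a->1: no, caab/bca meet in 2. 2a->2: no, cba/bca meet in 2. Open state 3: 2a->3.
cab: 2b undefined. 2b->0: no, cab/bb meet in 0. 2b->1: ok.
cac: 2c undefined. 2c->0: no, c/cacac meet in 1. 2c->1: no, c/cbc meet in 1. 2c->2: no, c/cacbab meet in 1. 2c->3: no, cba/cbc meet in 3. Open state 4: 2c->4.
caab: 3b undefined. 3b->0: no, caab/bb meet in 0. 3b->1: no, cba/cbabba meet in 3. 3b->2: no, caab/bca meet in 2. 3b->3: ok.
caca: 4a undefined. 4a->0: no, c/cacac meet in 1. 4a->1: ok.
cacb: 4b undefined. 4b->0: ok.
cacc: 4c undefined. 4c->0: ok.
cbaa: 3a undefined. 3a->0: ok.
cbac: 3c undefined. 3c->0: ok.
All examples now run through 5 states with every (state, symbol) defined. Accept strings end in {1,3}, Reject strings end in {0,2,4}; accept={1,3}.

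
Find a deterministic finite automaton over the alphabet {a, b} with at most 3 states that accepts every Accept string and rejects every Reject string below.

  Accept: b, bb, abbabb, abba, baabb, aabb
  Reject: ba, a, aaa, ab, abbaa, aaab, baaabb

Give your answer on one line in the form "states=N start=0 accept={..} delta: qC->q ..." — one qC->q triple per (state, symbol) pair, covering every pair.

State merging on the prefix tree: take the shortest (then alphabetical) example prefix whose next move is undefined and point that move at state 0, else 1, else 2, ...; a target is out if some Accept/Reject pair would then sit in one state with the same input left (inseparable). If every existing state is out, open a new one.
a: 0a undefined. 0a->0: no, b/ab meet in 0 with "b" left. Open state 1: 0a->1.
b: 0b undefined. 0b->0: ok.
aa: 1a undefined. 1a->0: ok.
ab: 1b undefined. 1b->0: no, b/ab meet in 0. 1b->1: ok.
All examples now run through 2 states with every (state, symbol) defined. Accept strings end in {0}, Reject strings end in {1}; accept={0}.

states=2 start=0 accept={0} delta: 0a->1 0b->0 1a->0 1b->1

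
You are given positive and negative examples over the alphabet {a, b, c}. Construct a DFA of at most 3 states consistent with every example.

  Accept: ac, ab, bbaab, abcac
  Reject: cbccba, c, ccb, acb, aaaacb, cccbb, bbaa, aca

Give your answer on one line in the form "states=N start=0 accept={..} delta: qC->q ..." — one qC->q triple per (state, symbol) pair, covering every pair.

Fold the examples into a partial DFA from state 0: repeatedly fix the first undefined (state, symbol) met by the shortest-then-alphabetical prefix, trying targets in increasing order and rejecting any under which an Accept and a Reject string meet in one state with the same remainder; add a state when all current targets are rejected. Accepting states are where Accept strings end.
a: 0a undefined. 0a->0: no, ac/c meet in 0 with "c" left. Open state 1: 0a->1.
b: 0b undefined. 0b->0: ok.
c: 0c undefined. 0c->0: ok.
aa: 1a undefined. 1a->0: no, bbaab/c meet in 0. 1a->1: ok.
ab: 1b undefined. 1b->0: no, ab/c meet in 0. 1b->1: no, ab/cbccba meet in 1. Open state 2: 1b->2.
ac: 1c undefined. 1c->0: no, ac/c meet in 0. 1c->1: no, ac/cbccba meet in 1. 1c->2: ok.
abc: 2c undefined. 2c->0: ok.
aca: 2a undefined. 2a->0: ok.
acb: 2b undefined. 2b->0: ok.
All examples now run through 3 states with every (state, symbol) defined. Accept strings end in {2}, Reject strings end in {0,1}; accept={2}.

states=3 start=0 accept={2} delta: 0a->1 0b->0 0c->0 1a->1 1b->2 1c->2 2a->0 2b->0 2c->0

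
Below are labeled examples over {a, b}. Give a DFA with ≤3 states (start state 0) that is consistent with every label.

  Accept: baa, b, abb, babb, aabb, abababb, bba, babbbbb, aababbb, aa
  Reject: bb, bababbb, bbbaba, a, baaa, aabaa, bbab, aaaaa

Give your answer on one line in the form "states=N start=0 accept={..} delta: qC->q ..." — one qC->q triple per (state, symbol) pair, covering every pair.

states=3 start=0 accept={0,2} delta: 0a->1 0b->2 1a->2 1b->0 2a->1 2b->1

Grow the machine one transition at a time. Run the examples from 0; the earliest place one falls off (shortest prefix, ties alphabetical) gets sent to the lowest-numbered state that keeps every Accept/Reject pair distinguishable — a pair clashes when both reach the same state with identical unread suffix — and to a fresh state only if none does.
a: 0a undefined. 0a->0: no, baa/aabaa meet in 0 with "baa" left. Open state 1: 0a->1.
b: 0b undefined. 0b->0: no, b/bb meet in 0. 0b->1: no, b/a meet in 1. Open state 2: 0b->2.
aa: 1a undefined. 1a->0: no, baa/aabaa meet in 2 with "aa" left. 1a->1: no, aa/a meet in 1. 1a->2: ok.
ab: 1b undefined. 1b->0: ok.
ba: 2a undefined. 2a->0: no, baa/a meet in 1. 2a->1: ok.
bb: 2b undefined. 2b->0: no, baa/aabaa meet in 2. 2b->1: ok.
All examples now run through 3 states with every (state, symbol) defined. Accept strings end in {0,2}, Reject strings end in {1}; accept={0,2}.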